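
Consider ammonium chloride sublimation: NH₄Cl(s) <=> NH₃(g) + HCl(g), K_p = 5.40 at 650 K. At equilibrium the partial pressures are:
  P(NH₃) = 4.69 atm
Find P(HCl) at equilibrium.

(NH₄Cl is a pure solid — omitted from K_p.)
At equilibrium, K_p = P(NH₃)·P(HCl) = 5.40.
(4.69)·(P(HCl)) = 5.40
P(HCl) = 1.15 atm

P(HCl) = 1.15 atm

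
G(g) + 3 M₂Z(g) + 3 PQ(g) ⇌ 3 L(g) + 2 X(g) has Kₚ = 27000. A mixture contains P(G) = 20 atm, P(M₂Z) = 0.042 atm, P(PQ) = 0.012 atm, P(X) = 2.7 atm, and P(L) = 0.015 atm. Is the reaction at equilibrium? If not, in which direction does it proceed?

Qₚ = P(L)³·P(X)² / (P(G)·P(M₂Z)³·P(PQ)³) = (0.015)³·(2.7)² / ((20)·(0.042)³·(0.012)³) = 9600
Qₚ = 9600 < Kₚ = 27000, so the forward reaction proceeds.

to the right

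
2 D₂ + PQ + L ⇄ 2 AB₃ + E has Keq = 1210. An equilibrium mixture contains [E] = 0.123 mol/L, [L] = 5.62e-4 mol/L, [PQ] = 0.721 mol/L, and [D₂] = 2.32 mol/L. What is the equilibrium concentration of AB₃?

[AB₃] = 4.63 mol/L

At equilibrium, Keq = [AB₃]²·[E] / ([D₂]²·[PQ]·[L]) = 1210.
([AB₃])²·(0.123) / ((2.32)²·(0.721)·(5.62e-4)) = 1210
[AB₃]² = 21.5 ⇒ [AB₃] = 4.63 mol/L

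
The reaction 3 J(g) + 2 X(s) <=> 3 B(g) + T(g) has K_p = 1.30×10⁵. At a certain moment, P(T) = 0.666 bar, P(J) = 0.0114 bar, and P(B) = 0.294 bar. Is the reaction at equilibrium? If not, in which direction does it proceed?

(X is a pure solid — omitted from Q_p.)
Q_p = P(B)³·P(T) / P(J)³ = (0.294)³·(0.666) / (0.0114)³ = 11400
Q_p = 11400 < K_p = 1.30×10⁵, so the forward reaction proceeds.

toward products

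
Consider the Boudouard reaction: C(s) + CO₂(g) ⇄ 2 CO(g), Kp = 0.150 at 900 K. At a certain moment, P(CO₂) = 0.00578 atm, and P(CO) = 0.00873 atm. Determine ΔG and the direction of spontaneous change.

ΔG = -18.2 kJ/mol; the forward reaction is spontaneous

(C is a pure solid — omitted from Qp.)
Qp = P(CO)² / P(CO₂) = (0.00873)² / (0.00578) = 0.0132
ΔG = RT ln(Qp/Kp) = (8.314 J mol⁻¹ K⁻¹)(900 K) × ln(0.0132/0.150)
   = (7.483 kJ/mol)(-2.430) = -18.2 kJ/mol
ΔG < 0, so the forward reaction is spontaneous (proceeds forward).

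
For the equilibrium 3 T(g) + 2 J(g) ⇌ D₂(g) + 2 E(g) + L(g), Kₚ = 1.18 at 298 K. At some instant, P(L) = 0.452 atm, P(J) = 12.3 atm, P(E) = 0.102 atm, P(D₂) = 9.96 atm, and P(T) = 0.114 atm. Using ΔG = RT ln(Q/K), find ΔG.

Qₚ = P(D₂)·P(E)²·P(L) / (P(T)³·P(J)²) = (9.96)·(0.102)²·(0.452) / ((0.114)³·(12.3)²) = 0.209
ΔG = RT ln(Qₚ/Kₚ) = (8.314 J mol⁻¹ K⁻¹)(298 K) × ln(0.209/1.18)
   = (2.478 kJ/mol)(-1.731) = -4.29 kJ/mol
ΔG < 0, so the forward reaction is spontaneous (proceeds forward).

ΔG = -4.29 kJ/mol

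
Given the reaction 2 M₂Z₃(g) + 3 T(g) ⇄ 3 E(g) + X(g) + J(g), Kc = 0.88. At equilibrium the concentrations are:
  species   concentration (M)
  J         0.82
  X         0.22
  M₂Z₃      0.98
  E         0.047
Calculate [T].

[T] = 0.028 M

At equilibrium, Kc = [E]³·[X]·[J] / ([M₂Z₃]²·[T]³) = 0.88.
(0.047)³·(0.22)·(0.82) / ((0.98)²·([T])³) = 0.88
[T]³ = 2.22e-5 ⇒ [T] = 0.028 M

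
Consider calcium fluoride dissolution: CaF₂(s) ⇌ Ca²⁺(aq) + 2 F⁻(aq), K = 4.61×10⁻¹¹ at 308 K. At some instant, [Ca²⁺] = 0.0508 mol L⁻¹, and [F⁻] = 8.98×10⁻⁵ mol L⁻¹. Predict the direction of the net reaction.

(CaF₂ is a pure solid — omitted from Q.)
Q = [Ca²⁺]·[F⁻]² = (0.0508)·(8.98×10⁻⁵)² = 4.10×10⁻¹⁰
Q = 4.10×10⁻¹⁰ > K = 4.61×10⁻¹¹, so the reverse reaction proceeds.

reverse (toward reactants)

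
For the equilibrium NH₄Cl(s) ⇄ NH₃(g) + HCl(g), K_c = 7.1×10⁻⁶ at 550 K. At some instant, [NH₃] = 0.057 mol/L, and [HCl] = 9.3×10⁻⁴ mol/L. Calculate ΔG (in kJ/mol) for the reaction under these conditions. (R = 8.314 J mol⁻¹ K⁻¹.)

(NH₄Cl is a pure solid — omitted from Q_c.)
Q_c = [NH₃]·[HCl] = (0.057)·(9.3×10⁻⁴) = 5.30×10⁻⁵
ΔG = RT ln(Q_c/K_c) = (8.314 J mol⁻¹ K⁻¹)(550 K) × ln(5.30×10⁻⁵/7.1×10⁻⁶)
   = (4.573 kJ/mol)(2.010) = 9.19 kJ/mol
ΔG > 0, so the forward reaction is non-spontaneous (proceeds in reverse).

ΔG = 9.19 kJ/mol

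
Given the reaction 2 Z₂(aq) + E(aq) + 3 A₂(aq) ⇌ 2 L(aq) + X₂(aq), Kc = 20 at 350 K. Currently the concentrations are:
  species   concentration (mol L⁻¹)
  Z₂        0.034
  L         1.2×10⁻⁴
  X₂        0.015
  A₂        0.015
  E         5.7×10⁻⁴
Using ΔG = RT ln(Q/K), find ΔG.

ΔG = 4.60 kJ/mol

Qc = [L]²·[X₂] / ([Z₂]²·[E]·[A₂]³) = (1.2×10⁻⁴)²·(0.015) / ((0.034)²·(5.7×10⁻⁴)·(0.015)³) = 97.1
ΔG = RT ln(Qc/Kc) = (8.314 J mol⁻¹ K⁻¹)(350 K) × ln(97.1/20)
   = (2.910 kJ/mol)(1.580) = 4.60 kJ/mol
ΔG > 0, so the forward reaction is non-spontaneous (proceeds in reverse).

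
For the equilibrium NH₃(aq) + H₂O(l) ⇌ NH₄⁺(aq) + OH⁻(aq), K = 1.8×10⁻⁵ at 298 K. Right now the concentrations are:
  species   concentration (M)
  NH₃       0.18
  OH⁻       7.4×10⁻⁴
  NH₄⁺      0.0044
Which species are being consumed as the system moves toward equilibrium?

(H₂O is a pure liquid — omitted from Q.)
Q = [NH₄⁺]·[OH⁻] / [NH₃] = (0.0044)·(7.4×10⁻⁴) / (0.18) = 1.8×10⁻⁵
Q = 1.8×10⁻⁵ = K; the system is at equilibrium.

none (at equilibrium)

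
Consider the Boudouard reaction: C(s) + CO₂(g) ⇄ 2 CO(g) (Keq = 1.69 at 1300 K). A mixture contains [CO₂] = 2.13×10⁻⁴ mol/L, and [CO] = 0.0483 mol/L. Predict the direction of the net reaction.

(C is a pure solid — omitted from Q.)
Q = [CO]² / [CO₂] = (0.0483)² / (2.13×10⁻⁴) = 11.0
Q = 11.0 > Keq = 1.69, so the reverse reaction proceeds.

in the reverse direction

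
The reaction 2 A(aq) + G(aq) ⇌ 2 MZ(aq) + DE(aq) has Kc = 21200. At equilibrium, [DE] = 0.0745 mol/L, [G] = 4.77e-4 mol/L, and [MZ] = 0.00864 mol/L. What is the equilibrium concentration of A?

At equilibrium, Kc = [MZ]²·[DE] / ([A]²·[G]) = 21200.
(0.00864)²·(0.0745) / (([A])²·(4.77e-4)) = 21200
[A]² = 5.50e-7 ⇒ [A] = 7.42e-4 mol/L

[A] = 7.42e-4 mol/L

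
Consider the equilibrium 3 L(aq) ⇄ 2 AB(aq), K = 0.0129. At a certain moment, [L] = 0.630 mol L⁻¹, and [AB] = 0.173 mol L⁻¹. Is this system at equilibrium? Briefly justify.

no; Q > K, reaction proceeds in reverse

Q = [AB]² / [L]³ = (0.173)² / (0.630)³ = 0.120
Q = 0.120 > K = 0.0129: net reverse reaction.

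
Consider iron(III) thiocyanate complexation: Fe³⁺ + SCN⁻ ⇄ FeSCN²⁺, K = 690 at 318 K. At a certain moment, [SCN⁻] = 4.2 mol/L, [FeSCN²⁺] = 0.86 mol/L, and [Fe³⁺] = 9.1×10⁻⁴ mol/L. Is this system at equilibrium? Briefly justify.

no; Q < K, reaction proceeds forward

Q = [FeSCN²⁺] / ([Fe³⁺]·[SCN⁻]) = (0.86) / ((9.1×10⁻⁴)·(4.2)) = 230
Q = 230 < K = 690: net forward reaction.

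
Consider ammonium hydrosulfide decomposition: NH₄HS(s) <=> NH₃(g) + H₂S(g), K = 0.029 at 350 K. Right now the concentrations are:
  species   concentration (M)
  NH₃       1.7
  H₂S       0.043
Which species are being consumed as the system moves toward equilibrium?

(NH₄HS is a pure solid — omitted from Q.)
Q = [NH₃]·[H₂S] = (1.7)·(0.043) = 0.073
Q = 0.073 > K = 0.029: net reverse reaction.

NH₃, H₂S (products)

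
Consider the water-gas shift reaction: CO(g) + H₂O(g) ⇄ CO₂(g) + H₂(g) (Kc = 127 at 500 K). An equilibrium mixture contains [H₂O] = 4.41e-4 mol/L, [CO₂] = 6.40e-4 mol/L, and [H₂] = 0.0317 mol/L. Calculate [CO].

At equilibrium, Kc = [CO₂]·[H₂] / ([CO]·[H₂O]) = 127.
(6.40e-4)·(0.0317) / (([CO])·(4.41e-4)) = 127
[CO] = 3.62e-4 mol/L

[CO] = 3.62e-4 mol/L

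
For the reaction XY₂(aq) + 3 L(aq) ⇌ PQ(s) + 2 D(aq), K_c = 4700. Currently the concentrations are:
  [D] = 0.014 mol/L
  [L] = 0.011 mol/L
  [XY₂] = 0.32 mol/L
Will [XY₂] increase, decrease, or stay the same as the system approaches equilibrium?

(PQ is a pure solid — omitted from Q_c.)
Q_c = [D]² / ([XY₂]·[L]³) = (0.014)² / ((0.32)·(0.011)³) = 460
Q_c = 460 < K_c = 4700: net forward reaction.
XY₂ is a reactant, so it decreases.

decrease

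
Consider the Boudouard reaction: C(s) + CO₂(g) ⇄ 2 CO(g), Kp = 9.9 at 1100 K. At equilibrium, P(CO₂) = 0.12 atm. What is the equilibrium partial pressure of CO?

P(CO) = 1.1 atm

(C is a pure solid — omitted from Kp.)
At equilibrium, Kp = P(CO)² / P(CO₂) = 9.9.
(P(CO))² / (0.12) = 9.9
P(CO)² = 1.19 ⇒ P(CO) = 1.1 atm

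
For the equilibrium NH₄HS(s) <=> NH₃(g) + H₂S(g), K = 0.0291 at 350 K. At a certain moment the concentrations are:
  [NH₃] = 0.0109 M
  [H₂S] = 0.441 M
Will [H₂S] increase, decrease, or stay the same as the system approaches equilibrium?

increase

(NH₄HS is a pure solid — omitted from Q.)
Q = [NH₃]·[H₂S] = (0.0109)·(0.441) = 0.00481
Q = 0.00481 < K = 0.0291: net forward reaction.
H₂S is a product, so it increases.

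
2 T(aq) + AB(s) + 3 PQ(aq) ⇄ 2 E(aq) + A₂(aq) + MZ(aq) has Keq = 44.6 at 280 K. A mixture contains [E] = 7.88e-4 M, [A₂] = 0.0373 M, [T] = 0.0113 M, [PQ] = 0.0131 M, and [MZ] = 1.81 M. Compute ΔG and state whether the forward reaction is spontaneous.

ΔG = 2.76 kJ/mol; the forward reaction is non-spontaneous

(AB is a pure solid — omitted from Q.)
Q = [E]²·[A₂]·[MZ] / ([T]²·[PQ]³) = (7.88e-4)²·(0.0373)·(1.81) / ((0.0113)²·(0.0131)³) = 146
ΔG = RT ln(Q/Keq) = (8.314 J mol⁻¹ K⁻¹)(280 K) × ln(146/44.6)
   = (2.328 kJ/mol)(1.186) = 2.76 kJ/mol
ΔG > 0, so the forward reaction is non-spontaneous (proceeds in reverse).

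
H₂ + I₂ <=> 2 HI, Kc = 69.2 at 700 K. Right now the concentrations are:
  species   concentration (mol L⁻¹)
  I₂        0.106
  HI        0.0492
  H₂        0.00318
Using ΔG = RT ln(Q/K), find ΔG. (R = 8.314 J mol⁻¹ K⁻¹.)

ΔG = -13.2 kJ/mol

Qc = [HI]² / ([H₂]·[I₂]) = (0.0492)² / ((0.00318)·(0.106)) = 7.18
ΔG = RT ln(Qc/Kc) = (8.314 J mol⁻¹ K⁻¹)(700 K) × ln(7.18/69.2)
   = (5.820 kJ/mol)(-2.266) = -13.2 kJ/mol
ΔG < 0, so the forward reaction is spontaneous (proceeds forward).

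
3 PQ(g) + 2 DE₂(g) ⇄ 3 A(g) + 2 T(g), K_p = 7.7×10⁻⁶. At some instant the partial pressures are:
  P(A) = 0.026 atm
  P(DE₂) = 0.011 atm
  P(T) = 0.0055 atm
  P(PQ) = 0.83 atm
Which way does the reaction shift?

Q_p = P(A)³·P(T)² / (P(PQ)³·P(DE₂)²) = (0.026)³·(0.0055)² / ((0.83)³·(0.011)²) = 7.7×10⁻⁶
Q_p = 7.7×10⁻⁶ = K_p, so the system is already at equilibrium.

no net change (already at equilibrium)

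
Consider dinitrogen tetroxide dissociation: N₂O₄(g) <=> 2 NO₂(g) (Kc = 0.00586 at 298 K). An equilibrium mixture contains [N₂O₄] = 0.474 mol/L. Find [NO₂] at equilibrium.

At equilibrium, Kc = [NO₂]² / [N₂O₄] = 0.00586.
([NO₂])² / (0.474) = 0.00586
[NO₂]² = 0.00278 ⇒ [NO₂] = 0.0527 mol/L

[NO₂] = 0.0527 mol/L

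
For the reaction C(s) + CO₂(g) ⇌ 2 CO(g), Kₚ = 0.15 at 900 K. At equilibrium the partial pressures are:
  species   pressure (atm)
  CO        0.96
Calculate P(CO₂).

(C is a pure solid — omitted from Kₚ.)
At equilibrium, Kₚ = P(CO)² / P(CO₂) = 0.15.
(0.96)² / (P(CO₂)) = 0.15
P(CO₂) = 6.14 = 6.1 atm

P(CO₂) = 6.1 atm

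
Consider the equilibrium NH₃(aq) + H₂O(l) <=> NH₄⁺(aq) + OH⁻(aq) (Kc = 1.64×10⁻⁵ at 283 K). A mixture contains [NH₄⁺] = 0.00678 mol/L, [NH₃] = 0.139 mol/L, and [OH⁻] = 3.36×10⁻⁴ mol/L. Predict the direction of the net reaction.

(H₂O is a pure liquid — omitted from Qc.)
Qc = [NH₄⁺]·[OH⁻] / [NH₃] = (0.00678)·(3.36×10⁻⁴) / (0.139) = 1.64×10⁻⁵
Qc = 1.64×10⁻⁵ = Kc, so the system is already at equilibrium.

neither direction; the system is at equilibrium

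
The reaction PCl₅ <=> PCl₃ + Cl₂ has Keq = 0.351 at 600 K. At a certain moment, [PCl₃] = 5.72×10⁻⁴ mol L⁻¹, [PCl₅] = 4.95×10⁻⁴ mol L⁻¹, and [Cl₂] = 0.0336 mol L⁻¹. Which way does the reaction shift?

Q = [PCl₃]·[Cl₂] / [PCl₅] = (5.72×10⁻⁴)·(0.0336) / (4.95×10⁻⁴) = 0.0388
Q = 0.0388 < Keq = 0.351, so the forward reaction proceeds.

to the right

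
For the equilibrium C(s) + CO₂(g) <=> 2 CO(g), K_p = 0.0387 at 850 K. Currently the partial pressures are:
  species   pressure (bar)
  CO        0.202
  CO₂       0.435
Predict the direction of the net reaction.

reverse (toward reactants)

(C is a pure solid — omitted from Q_p.)
Q_p = P(CO)² / P(CO₂) = (0.202)² / (0.435) = 0.0938
Q_p = 0.0938 > K_p = 0.0387, so the reverse reaction proceeds.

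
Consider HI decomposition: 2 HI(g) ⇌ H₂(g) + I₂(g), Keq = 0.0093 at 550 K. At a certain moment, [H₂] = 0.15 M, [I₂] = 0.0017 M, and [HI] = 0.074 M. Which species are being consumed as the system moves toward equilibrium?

H₂, I₂ (products)

Q = [H₂]·[I₂] / [HI]² = (0.15)·(0.0017) / (0.074)² = 0.047
Q = 0.047 > Keq = 0.0093: net reverse reaction.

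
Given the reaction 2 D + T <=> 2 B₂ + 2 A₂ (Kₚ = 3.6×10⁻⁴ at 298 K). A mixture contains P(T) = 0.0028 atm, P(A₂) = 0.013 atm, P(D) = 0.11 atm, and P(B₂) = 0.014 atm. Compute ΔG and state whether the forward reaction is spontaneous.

ΔG = 2.48 kJ/mol; the forward reaction is non-spontaneous

Qₚ = P(B₂)²·P(A₂)² / (P(D)²·P(T)) = (0.014)²·(0.013)² / ((0.11)²·(0.0028)) = 9.78×10⁻⁴
ΔG = RT ln(Qₚ/Kₚ) = (8.314 J mol⁻¹ K⁻¹)(298 K) × ln(9.78×10⁻⁴/3.6×10⁻⁴)
   = (2.478 kJ/mol)(0.9994) = 2.48 kJ/mol
ΔG > 0, so the forward reaction is non-spontaneous (proceeds in reverse).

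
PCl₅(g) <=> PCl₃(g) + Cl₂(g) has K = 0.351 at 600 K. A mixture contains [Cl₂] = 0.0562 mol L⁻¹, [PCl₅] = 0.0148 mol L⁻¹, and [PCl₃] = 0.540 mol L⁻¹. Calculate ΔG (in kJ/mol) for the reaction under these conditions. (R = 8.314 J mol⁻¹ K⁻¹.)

Q = [PCl₃]·[Cl₂] / [PCl₅] = (0.540)·(0.0562) / (0.0148) = 2.05
ΔG = RT ln(Q/K) = (8.314 J mol⁻¹ K⁻¹)(600 K) × ln(2.05/0.351)
   = (4.988 kJ/mol)(1.765) = 8.80 kJ/mol
ΔG > 0, so the forward reaction is non-spontaneous (proceeds in reverse).

ΔG = 8.80 kJ/mol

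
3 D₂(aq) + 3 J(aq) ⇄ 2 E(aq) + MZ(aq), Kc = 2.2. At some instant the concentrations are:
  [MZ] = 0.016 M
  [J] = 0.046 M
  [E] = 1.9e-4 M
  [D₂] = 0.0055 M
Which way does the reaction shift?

Qc = [E]²·[MZ] / ([D₂]³·[J]³) = (1.9e-4)²·(0.016) / ((0.0055)³·(0.046)³) = 36
Qc = 36 > Kc = 2.2, so the reverse reaction proceeds.

toward reactants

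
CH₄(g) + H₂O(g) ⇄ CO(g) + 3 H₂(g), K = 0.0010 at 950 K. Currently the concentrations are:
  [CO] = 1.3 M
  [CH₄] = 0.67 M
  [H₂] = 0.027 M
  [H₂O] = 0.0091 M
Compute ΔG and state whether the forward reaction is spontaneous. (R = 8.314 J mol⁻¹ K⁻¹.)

Q = [CO]·[H₂]³ / ([CH₄]·[H₂O]) = (1.3)·(0.027)³ / ((0.67)·(0.0091)) = 0.00420
ΔG = RT ln(Q/K) = (8.314 J mol⁻¹ K⁻¹)(950 K) × ln(0.00420/0.0010)
   = (7.898 kJ/mol)(1.435) = 11.3 kJ/mol
ΔG > 0, so the forward reaction is non-spontaneous (proceeds in reverse).

ΔG = 11.3 kJ/mol; the forward reaction is non-spontaneous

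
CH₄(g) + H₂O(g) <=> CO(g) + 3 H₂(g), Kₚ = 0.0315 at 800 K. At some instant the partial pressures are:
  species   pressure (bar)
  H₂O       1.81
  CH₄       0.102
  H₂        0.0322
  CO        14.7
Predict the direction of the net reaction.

Qₚ = P(CO)·P(H₂)³ / (P(CH₄)·P(H₂O)) = (14.7)·(0.0322)³ / ((0.102)·(1.81)) = 0.00266
Qₚ = 0.00266 < Kₚ = 0.0315, so the forward reaction proceeds.

in the forward direction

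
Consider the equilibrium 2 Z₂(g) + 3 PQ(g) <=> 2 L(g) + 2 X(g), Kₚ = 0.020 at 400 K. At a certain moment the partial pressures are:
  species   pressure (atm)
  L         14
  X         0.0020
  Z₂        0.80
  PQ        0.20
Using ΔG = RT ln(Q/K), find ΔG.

ΔG = 6.77 kJ/mol

Qₚ = P(L)²·P(X)² / (P(Z₂)²·P(PQ)³) = (14)²·(0.0020)² / ((0.80)²·(0.20)³) = 0.153
ΔG = RT ln(Qₚ/Kₚ) = (8.314 J mol⁻¹ K⁻¹)(400 K) × ln(0.153/0.020)
   = (3.326 kJ/mol)(2.035) = 6.77 kJ/mol
ΔG > 0, so the forward reaction is non-spontaneous (proceeds in reverse).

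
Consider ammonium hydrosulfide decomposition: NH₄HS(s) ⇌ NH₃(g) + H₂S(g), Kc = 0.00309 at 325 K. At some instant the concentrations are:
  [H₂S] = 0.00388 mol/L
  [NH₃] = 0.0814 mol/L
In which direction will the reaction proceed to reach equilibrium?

forward (toward products)

(NH₄HS is a pure solid — omitted from Qc.)
Qc = [NH₃]·[H₂S] = (0.0814)·(0.00388) = 3.16e-4
Qc = 3.16e-4 < Kc = 0.00309, so the forward reaction proceeds.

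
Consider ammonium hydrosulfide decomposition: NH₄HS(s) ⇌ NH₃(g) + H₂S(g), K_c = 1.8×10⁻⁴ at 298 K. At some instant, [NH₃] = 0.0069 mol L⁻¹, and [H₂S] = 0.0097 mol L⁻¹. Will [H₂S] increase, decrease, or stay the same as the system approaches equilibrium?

increase

(NH₄HS is a pure solid — omitted from Q_c.)
Q_c = [NH₃]·[H₂S] = (0.0069)·(0.0097) = 6.7×10⁻⁵
Q_c = 6.7×10⁻⁵ < K_c = 1.8×10⁻⁴: net forward reaction.
H₂S is a product, so it increases.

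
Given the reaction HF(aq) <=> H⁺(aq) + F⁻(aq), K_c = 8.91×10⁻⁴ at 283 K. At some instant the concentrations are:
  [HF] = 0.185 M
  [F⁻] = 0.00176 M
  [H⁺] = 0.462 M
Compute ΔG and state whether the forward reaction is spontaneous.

Q_c = [H⁺]·[F⁻] / [HF] = (0.462)·(0.00176) / (0.185) = 0.00440
ΔG = RT ln(Q_c/K_c) = (8.314 J mol⁻¹ K⁻¹)(283 K) × ln(0.00440/8.91×10⁻⁴)
   = (2.353 kJ/mol)(1.597) = 3.76 kJ/mol
ΔG > 0, so the forward reaction is non-spontaneous (proceeds in reverse).

ΔG = 3.76 kJ/mol; the forward reaction is non-spontaneous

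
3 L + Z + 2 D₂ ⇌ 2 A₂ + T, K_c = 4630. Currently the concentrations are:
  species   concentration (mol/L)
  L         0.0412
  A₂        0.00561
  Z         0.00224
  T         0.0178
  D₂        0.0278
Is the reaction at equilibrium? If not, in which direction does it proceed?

Q_c = [A₂]²·[T] / ([L]³·[Z]·[D₂]²) = (0.00561)²·(0.0178) / ((0.0412)³·(0.00224)·(0.0278)²) = 4630
Q_c = 4630 = K_c, so the system is already at equilibrium.

neither direction; the system is at equilibrium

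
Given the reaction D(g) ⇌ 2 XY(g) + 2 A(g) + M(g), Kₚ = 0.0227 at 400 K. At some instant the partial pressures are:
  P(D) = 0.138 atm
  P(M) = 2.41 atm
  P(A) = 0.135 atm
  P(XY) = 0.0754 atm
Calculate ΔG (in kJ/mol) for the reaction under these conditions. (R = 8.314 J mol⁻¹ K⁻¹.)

ΔG = -8.41 kJ/mol

Qₚ = P(XY)²·P(A)²·P(M) / P(D) = (0.0754)²·(0.135)²·(2.41) / (0.138) = 0.00181
ΔG = RT ln(Qₚ/Kₚ) = (8.314 J mol⁻¹ K⁻¹)(400 K) × ln(0.00181/0.0227)
   = (3.326 kJ/mol)(-2.529) = -8.41 kJ/mol
ΔG < 0, so the forward reaction is spontaneous (proceeds forward).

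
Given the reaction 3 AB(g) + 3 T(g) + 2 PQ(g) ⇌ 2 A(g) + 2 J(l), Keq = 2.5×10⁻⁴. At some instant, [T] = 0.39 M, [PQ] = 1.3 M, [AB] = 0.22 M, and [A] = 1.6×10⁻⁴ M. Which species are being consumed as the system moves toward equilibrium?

(J is a pure liquid — omitted from Q.)
Q = [A]² / ([AB]³·[T]³·[PQ]²) = (1.6×10⁻⁴)² / ((0.22)³·(0.39)³·(1.3)²) = 2.4×10⁻⁵
Q = 2.4×10⁻⁵ < Keq = 2.5×10⁻⁴: net forward reaction.

AB, T, PQ (reactants)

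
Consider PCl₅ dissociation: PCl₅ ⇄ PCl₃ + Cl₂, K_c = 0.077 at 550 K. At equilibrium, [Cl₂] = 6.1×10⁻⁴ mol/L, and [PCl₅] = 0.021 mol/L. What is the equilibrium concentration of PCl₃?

At equilibrium, K_c = [PCl₃]·[Cl₂] / [PCl₅] = 0.077.
([PCl₃])·(6.1×10⁻⁴) / (0.021) = 0.077
[PCl₃] = 2.65 = 2.7 mol/L

[PCl₃] = 2.7 mol/L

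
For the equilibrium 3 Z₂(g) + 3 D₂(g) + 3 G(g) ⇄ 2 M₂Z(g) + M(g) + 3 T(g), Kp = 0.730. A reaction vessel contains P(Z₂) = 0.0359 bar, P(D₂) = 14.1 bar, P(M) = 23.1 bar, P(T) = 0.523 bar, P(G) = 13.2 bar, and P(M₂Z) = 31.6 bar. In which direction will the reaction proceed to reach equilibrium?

reverse (toward reactants)

Qp = P(M₂Z)²·P(M)·P(T)³ / (P(Z₂)³·P(D₂)³·P(G)³) = (31.6)²·(23.1)·(0.523)³ / ((0.0359)³·(14.1)³·(13.2)³) = 11.1
Qp = 11.1 > Kp = 0.730, so the reverse reaction proceeds.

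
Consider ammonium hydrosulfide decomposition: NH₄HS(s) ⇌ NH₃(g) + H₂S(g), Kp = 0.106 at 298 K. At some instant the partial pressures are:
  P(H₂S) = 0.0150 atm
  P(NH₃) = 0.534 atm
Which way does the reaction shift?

(NH₄HS is a pure solid — omitted from Qp.)
Qp = P(NH₃)·P(H₂S) = (0.534)·(0.0150) = 0.00801
Qp = 0.00801 < Kp = 0.106, so the forward reaction proceeds.

forward (toward products)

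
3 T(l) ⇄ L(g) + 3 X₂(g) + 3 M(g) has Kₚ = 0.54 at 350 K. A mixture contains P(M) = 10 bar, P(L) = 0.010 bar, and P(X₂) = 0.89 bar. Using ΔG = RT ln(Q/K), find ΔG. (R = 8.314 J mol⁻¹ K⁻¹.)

(T is a pure liquid — omitted from Qₚ.)
Qₚ = P(L)·P(X₂)³·P(M)³ = (0.010)·(0.89)³·(10)³ = 7.05
ΔG = RT ln(Qₚ/Kₚ) = (8.314 J mol⁻¹ K⁻¹)(350 K) × ln(7.05/0.54)
   = (2.910 kJ/mol)(2.569) = 7.48 kJ/mol
ΔG > 0, so the forward reaction is non-spontaneous (proceeds in reverse).

ΔG = 7.48 kJ/mol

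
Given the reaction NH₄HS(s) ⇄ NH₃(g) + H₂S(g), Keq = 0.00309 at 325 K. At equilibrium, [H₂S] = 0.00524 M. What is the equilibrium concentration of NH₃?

[NH₃] = 0.590 M

(NH₄HS is a pure solid — omitted from Keq.)
At equilibrium, Keq = [NH₃]·[H₂S] = 0.00309.
([NH₃])·(0.00524) = 0.00309
[NH₃] = 0.590 M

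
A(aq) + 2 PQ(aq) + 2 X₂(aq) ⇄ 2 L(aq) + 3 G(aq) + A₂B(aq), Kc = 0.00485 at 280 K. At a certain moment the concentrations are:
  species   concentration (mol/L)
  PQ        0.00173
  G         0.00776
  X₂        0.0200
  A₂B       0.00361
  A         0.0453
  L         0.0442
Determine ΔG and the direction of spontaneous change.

Qc = [L]²·[G]³·[A₂B] / ([A]·[PQ]²·[X₂]²) = (0.0442)²·(0.00776)³·(0.00361) / ((0.0453)·(0.00173)²·(0.0200)²) = 0.0608
ΔG = RT ln(Qc/Kc) = (8.314 J mol⁻¹ K⁻¹)(280 K) × ln(0.0608/0.00485)
   = (2.328 kJ/mol)(2.529) = 5.89 kJ/mol
ΔG > 0, so the forward reaction is non-spontaneous (proceeds in reverse).

ΔG = 5.89 kJ/mol; the forward reaction is non-spontaneous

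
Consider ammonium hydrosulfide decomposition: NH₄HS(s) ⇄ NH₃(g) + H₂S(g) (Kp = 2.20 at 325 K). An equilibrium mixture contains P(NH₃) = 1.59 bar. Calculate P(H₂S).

(NH₄HS is a pure solid — omitted from Kp.)
At equilibrium, Kp = P(NH₃)·P(H₂S) = 2.20.
(1.59)·(P(H₂S)) = 2.20
P(H₂S) = 1.38 bar

P(H₂S) = 1.38 bar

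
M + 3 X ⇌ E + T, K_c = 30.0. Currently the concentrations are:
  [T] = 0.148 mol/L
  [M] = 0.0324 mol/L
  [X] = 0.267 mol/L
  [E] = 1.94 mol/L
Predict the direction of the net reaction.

Q_c = [E]·[T] / ([M]·[X]³) = (1.94)·(0.148) / ((0.0324)·(0.267)³) = 466
Q_c = 466 > K_c = 30.0, so the reverse reaction proceeds.

toward reactants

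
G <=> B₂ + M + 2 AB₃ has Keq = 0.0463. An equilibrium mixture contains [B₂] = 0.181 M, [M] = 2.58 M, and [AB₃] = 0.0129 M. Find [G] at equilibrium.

[G] = 0.00168 M

At equilibrium, Keq = [B₂]·[M]·[AB₃]² / [G] = 0.0463.
(0.181)·(2.58)·(0.0129)² / ([G]) = 0.0463
[G] = 0.00168 M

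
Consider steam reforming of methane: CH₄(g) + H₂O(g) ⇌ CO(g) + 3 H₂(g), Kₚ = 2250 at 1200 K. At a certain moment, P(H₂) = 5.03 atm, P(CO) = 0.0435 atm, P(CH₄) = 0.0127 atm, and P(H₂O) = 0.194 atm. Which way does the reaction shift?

at equilibrium

Qₚ = P(CO)·P(H₂)³ / (P(CH₄)·P(H₂O)) = (0.0435)·(5.03)³ / ((0.0127)·(0.194)) = 2250
Qₚ = 2250 = Kₚ, so the system is already at equilibrium.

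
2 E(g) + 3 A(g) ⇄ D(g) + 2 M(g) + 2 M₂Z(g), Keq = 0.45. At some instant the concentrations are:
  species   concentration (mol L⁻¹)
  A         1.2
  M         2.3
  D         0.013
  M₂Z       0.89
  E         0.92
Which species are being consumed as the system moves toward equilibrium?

Q = [D]·[M]²·[M₂Z]² / ([E]²·[A]³) = (0.013)·(2.3)²·(0.89)² / ((0.92)²·(1.2)³) = 0.037
Q = 0.037 < Keq = 0.45: net forward reaction.

E, A (reactants)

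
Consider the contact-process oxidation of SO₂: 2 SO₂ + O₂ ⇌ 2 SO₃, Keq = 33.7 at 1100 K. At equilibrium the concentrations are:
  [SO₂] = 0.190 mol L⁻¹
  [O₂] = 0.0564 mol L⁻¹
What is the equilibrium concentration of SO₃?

At equilibrium, Keq = [SO₃]² / ([SO₂]²·[O₂]) = 33.7.
([SO₃])² / ((0.190)²·(0.0564)) = 33.7
[SO₃]² = 0.0686 ⇒ [SO₃] = 0.262 mol L⁻¹

[SO₃] = 0.262 mol L⁻¹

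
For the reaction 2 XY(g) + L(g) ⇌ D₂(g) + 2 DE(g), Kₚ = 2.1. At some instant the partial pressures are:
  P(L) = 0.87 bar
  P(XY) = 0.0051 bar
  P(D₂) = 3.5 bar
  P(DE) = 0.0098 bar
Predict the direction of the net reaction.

toward reactants

Qₚ = P(D₂)·P(DE)² / (P(XY)²·P(L)) = (3.5)·(0.0098)² / ((0.0051)²·(0.87)) = 15
Qₚ = 15 > Kₚ = 2.1, so the reverse reaction proceeds.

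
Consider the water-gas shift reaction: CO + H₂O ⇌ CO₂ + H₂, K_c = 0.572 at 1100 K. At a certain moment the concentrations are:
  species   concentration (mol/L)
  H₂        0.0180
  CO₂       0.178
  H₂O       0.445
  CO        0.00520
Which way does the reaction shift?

toward reactants

Q_c = [CO₂]·[H₂] / ([CO]·[H₂O]) = (0.178)·(0.0180) / ((0.00520)·(0.445)) = 1.38
Q_c = 1.38 > K_c = 0.572, so the reverse reaction proceeds.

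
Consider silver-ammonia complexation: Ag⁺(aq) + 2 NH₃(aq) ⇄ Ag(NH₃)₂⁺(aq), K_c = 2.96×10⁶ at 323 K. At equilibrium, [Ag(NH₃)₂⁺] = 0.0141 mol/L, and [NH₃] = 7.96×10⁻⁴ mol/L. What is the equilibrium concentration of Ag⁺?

At equilibrium, K_c = [Ag(NH₃)₂⁺] / ([Ag⁺]·[NH₃]²) = 2.96×10⁶.
(0.0141) / (([Ag⁺])·(7.96×10⁻⁴)²) = 2.96×10⁶
[Ag⁺] = 0.00752 mol/L

[Ag⁺] = 0.00752 mol/L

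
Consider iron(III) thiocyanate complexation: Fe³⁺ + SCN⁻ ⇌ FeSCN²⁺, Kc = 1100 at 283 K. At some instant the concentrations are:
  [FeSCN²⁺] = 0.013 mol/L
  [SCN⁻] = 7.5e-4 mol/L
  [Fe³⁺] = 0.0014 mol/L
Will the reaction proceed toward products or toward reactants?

toward reactants

Qc = [FeSCN²⁺] / ([Fe³⁺]·[SCN⁻]) = (0.013) / ((0.0014)·(7.5e-4)) = 12000
Qc = 12000 > Kc = 1100, so the reverse reaction proceeds.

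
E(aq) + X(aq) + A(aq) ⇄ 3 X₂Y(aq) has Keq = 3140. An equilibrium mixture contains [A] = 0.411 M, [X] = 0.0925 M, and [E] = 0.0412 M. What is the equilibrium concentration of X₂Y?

At equilibrium, Keq = [X₂Y]³ / ([E]·[X]·[A]) = 3140.
([X₂Y])³ / ((0.0412)·(0.0925)·(0.411)) = 3140
[X₂Y]³ = 4.92 ⇒ [X₂Y] = 1.70 M

[X₂Y] = 1.70 M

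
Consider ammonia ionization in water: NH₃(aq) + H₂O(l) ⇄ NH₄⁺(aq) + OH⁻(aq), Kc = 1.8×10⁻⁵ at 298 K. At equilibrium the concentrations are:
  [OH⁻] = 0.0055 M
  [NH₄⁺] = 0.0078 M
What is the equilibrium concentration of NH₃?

(H₂O is a pure liquid — omitted from Kc.)
At equilibrium, Kc = [NH₄⁺]·[OH⁻] / [NH₃] = 1.8×10⁻⁵.
(0.0078)·(0.0055) / ([NH₃]) = 1.8×10⁻⁵
[NH₃] = 2.38 = 2.4 M

[NH₃] = 2.4 M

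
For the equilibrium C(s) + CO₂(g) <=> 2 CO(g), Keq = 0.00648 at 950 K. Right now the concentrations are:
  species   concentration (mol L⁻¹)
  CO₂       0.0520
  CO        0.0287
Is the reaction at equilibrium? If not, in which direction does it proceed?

(C is a pure solid — omitted from Q.)
Q = [CO]² / [CO₂] = (0.0287)² / (0.0520) = 0.0158
Q = 0.0158 > Keq = 0.00648, so the reverse reaction proceeds.

to the left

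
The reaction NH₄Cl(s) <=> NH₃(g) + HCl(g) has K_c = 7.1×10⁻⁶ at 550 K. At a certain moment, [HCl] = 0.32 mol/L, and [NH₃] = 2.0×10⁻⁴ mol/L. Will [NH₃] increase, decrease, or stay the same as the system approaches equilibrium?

(NH₄Cl is a pure solid — omitted from Q_c.)
Q_c = [NH₃]·[HCl] = (2.0×10⁻⁴)·(0.32) = 6.4×10⁻⁵
Q_c = 6.4×10⁻⁵ > K_c = 7.1×10⁻⁶: net reverse reaction.
NH₃ is a product, so it decreases.

decrease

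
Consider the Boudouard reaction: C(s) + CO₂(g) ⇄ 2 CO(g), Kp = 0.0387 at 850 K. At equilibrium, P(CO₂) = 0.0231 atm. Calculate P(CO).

(C is a pure solid — omitted from Kp.)
At equilibrium, Kp = P(CO)² / P(CO₂) = 0.0387.
(P(CO))² / (0.0231) = 0.0387
P(CO)² = 8.94×10⁻⁴ ⇒ P(CO) = 0.0299 atm

P(CO) = 0.0299 atm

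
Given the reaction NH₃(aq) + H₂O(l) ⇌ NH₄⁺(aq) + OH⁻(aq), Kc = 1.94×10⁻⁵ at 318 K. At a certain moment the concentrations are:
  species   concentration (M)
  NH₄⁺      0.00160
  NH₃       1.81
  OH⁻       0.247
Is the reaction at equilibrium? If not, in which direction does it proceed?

in the reverse direction

(H₂O is a pure liquid — omitted from Qc.)
Qc = [NH₄⁺]·[OH⁻] / [NH₃] = (0.00160)·(0.247) / (1.81) = 2.18×10⁻⁴
Qc = 2.18×10⁻⁴ > Kc = 1.94×10⁻⁵, so the reverse reaction proceeds.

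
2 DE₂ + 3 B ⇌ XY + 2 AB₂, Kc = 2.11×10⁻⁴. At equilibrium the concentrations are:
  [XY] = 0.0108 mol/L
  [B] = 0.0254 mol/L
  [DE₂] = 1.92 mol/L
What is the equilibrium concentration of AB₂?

[AB₂] = 0.00109 mol/L

At equilibrium, Kc = [XY]·[AB₂]² / ([DE₂]²·[B]³) = 2.11×10⁻⁴.
(0.0108)·([AB₂])² / ((1.92)²·(0.0254)³) = 2.11×10⁻⁴
[AB₂]² = 1.18×10⁻⁶ ⇒ [AB₂] = 0.00109 mol/L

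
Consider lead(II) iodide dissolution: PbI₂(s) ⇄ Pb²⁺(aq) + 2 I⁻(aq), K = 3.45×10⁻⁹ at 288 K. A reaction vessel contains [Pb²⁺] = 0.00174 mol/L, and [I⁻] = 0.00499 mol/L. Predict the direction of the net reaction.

(PbI₂ is a pure solid — omitted from Q.)
Q = [Pb²⁺]·[I⁻]² = (0.00174)·(0.00499)² = 4.33×10⁻⁸
Q = 4.33×10⁻⁸ > K = 3.45×10⁻⁹, so the reverse reaction proceeds.

in the reverse direction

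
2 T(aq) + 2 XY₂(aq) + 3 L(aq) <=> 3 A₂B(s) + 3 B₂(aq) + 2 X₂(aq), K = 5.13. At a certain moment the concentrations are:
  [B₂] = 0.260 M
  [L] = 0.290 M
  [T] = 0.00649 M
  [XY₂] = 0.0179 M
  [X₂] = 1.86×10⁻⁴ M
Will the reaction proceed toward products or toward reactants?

(A₂B is a pure solid — omitted from Q.)
Q = [B₂]³·[X₂]² / ([T]²·[XY₂]²·[L]³) = (0.260)³·(1.86×10⁻⁴)² / ((0.00649)²·(0.0179)²·(0.290)³) = 1.85
Q = 1.85 < K = 5.13, so the forward reaction proceeds.

forward (toward products)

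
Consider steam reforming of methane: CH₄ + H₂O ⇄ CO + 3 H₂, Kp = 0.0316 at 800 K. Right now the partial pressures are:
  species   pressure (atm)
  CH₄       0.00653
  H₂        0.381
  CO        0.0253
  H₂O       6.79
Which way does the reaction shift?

Qp = P(CO)·P(H₂)³ / (P(CH₄)·P(H₂O)) = (0.0253)·(0.381)³ / ((0.00653)·(6.79)) = 0.0316
Qp = 0.0316 = Kp, so the system is already at equilibrium.

at equilibrium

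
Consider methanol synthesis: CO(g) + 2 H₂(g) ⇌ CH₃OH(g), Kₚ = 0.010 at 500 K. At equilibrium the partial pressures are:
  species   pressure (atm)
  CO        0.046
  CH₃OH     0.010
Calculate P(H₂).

P(H₂) = 4.7 atm

At equilibrium, Kₚ = P(CH₃OH) / (P(CO)·P(H₂)²) = 0.010.
(0.010) / ((0.046)·(P(H₂))²) = 0.010
P(H₂)² = 21.7 ⇒ P(H₂) = 4.7 atm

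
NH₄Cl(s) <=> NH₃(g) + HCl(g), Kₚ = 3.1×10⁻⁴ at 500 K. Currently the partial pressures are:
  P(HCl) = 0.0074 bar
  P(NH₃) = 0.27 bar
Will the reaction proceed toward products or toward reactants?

reverse (toward reactants)

(NH₄Cl is a pure solid — omitted from Qₚ.)
Qₚ = P(NH₃)·P(HCl) = (0.27)·(0.0074) = 0.0020
Qₚ = 0.0020 > Kₚ = 3.1×10⁻⁴, so the reverse reaction proceeds.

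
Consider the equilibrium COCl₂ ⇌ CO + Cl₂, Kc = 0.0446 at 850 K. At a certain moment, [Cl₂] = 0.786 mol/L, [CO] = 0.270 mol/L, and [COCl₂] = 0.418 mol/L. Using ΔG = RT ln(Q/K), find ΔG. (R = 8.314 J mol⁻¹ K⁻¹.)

ΔG = 17.2 kJ/mol

Qc = [CO]·[Cl₂] / [COCl₂] = (0.270)·(0.786) / (0.418) = 0.508
ΔG = RT ln(Qc/Kc) = (8.314 J mol⁻¹ K⁻¹)(850 K) × ln(0.508/0.0446)
   = (7.067 kJ/mol)(2.433) = 17.2 kJ/mol
ΔG > 0, so the forward reaction is non-spontaneous (proceeds in reverse).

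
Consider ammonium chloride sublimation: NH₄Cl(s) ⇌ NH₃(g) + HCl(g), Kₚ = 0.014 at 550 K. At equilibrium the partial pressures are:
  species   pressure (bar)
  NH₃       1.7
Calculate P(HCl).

P(HCl) = 0.0082 bar

(NH₄Cl is a pure solid — omitted from Kₚ.)
At equilibrium, Kₚ = P(NH₃)·P(HCl) = 0.014.
(1.7)·(P(HCl)) = 0.014
P(HCl) = 0.00824 = 0.0082 bar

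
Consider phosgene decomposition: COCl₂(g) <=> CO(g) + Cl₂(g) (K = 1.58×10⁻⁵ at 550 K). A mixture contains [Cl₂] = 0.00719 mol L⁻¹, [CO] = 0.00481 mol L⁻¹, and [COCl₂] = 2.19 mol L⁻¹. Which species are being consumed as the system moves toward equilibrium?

Q = [CO]·[Cl₂] / [COCl₂] = (0.00481)·(0.00719) / (2.19) = 1.58×10⁻⁵
Q = 1.58×10⁻⁵ = K; the system is at equilibrium.

none (at equilibrium)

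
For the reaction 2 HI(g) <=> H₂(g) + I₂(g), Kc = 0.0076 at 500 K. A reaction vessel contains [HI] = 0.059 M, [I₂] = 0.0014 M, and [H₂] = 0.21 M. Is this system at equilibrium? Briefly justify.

no; Q > K, reaction proceeds in reverse

Qc = [H₂]·[I₂] / [HI]² = (0.21)·(0.0014) / (0.059)² = 0.084
Qc = 0.084 > Kc = 0.0076: net reverse reaction.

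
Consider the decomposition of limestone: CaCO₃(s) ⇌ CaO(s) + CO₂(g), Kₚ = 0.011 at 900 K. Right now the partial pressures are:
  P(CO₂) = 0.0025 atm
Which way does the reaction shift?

in the forward direction

(CaCO₃, CaO are pure solids — omitted from Qₚ.)
Qₚ = P(CO₂) = 0.0025
Qₚ = 0.0025 < Kₚ = 0.011, so the forward reaction proceeds.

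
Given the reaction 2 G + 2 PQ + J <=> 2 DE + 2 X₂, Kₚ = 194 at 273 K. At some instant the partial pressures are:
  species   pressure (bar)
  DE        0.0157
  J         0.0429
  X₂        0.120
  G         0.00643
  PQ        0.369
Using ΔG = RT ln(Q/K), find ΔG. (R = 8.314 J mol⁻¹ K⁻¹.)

ΔG = -5.86 kJ/mol

Qₚ = P(DE)²·P(X₂)² / (P(G)²·P(PQ)²·P(J)) = (0.0157)²·(0.120)² / ((0.00643)²·(0.369)²·(0.0429)) = 14.7
ΔG = RT ln(Qₚ/Kₚ) = (8.314 J mol⁻¹ K⁻¹)(273 K) × ln(14.7/194)
   = (2.270 kJ/mol)(-2.580) = -5.86 kJ/mol
ΔG < 0, so the forward reaction is spontaneous (proceeds forward).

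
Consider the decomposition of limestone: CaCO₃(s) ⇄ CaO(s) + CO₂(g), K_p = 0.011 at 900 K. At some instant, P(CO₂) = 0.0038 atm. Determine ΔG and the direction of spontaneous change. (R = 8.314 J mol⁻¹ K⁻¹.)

(CaCO₃, CaO are pure solids — omitted from Q_p.)
Q_p = P(CO₂) = 0.00380
ΔG = RT ln(Q_p/K_p) = (8.314 J mol⁻¹ K⁻¹)(900 K) × ln(0.00380/0.011)
   = (7.483 kJ/mol)(-1.063) = -7.95 kJ/mol
ΔG < 0, so the forward reaction is spontaneous (proceeds forward).

ΔG = -7.95 kJ/mol; the forward reaction is spontaneous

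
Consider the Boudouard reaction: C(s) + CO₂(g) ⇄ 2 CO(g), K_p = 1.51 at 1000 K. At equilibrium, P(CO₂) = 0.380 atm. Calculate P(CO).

(C is a pure solid — omitted from K_p.)
At equilibrium, K_p = P(CO)² / P(CO₂) = 1.51.
(P(CO))² / (0.380) = 1.51
P(CO)² = 0.574 ⇒ P(CO) = 0.757 atm

P(CO) = 0.757 atm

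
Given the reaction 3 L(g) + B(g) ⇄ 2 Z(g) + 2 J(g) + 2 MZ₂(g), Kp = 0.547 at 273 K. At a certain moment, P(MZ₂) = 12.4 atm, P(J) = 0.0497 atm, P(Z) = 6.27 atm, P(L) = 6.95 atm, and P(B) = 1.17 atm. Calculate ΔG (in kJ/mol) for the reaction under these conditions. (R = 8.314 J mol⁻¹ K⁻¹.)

ΔG = -6.05 kJ/mol

Qp = P(Z)²·P(J)²·P(MZ₂)² / (P(L)³·P(B)) = (6.27)²·(0.0497)²·(12.4)² / ((6.95)³·(1.17)) = 0.0380
ΔG = RT ln(Qp/Kp) = (8.314 J mol⁻¹ K⁻¹)(273 K) × ln(0.0380/0.547)
   = (2.270 kJ/mol)(-2.667) = -6.05 kJ/mol
ΔG < 0, so the forward reaction is spontaneous (proceeds forward).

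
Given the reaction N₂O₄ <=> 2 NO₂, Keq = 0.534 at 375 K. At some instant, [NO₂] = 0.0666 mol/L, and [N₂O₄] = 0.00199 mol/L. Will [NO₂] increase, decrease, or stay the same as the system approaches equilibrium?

decrease

Q = [NO₂]² / [N₂O₄] = (0.0666)² / (0.00199) = 2.23
Q = 2.23 > Keq = 0.534: net reverse reaction.
NO₂ is a product, so it decreases.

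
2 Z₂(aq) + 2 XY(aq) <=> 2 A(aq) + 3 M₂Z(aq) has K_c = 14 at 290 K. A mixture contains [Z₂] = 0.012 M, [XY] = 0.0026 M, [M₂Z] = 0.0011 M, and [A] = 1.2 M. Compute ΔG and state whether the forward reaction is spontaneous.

Q_c = [A]²·[M₂Z]³ / ([Z₂]²·[XY]²) = (1.2)²·(0.0011)³ / ((0.012)²·(0.0026)²) = 1.97
ΔG = RT ln(Q_c/K_c) = (8.314 J mol⁻¹ K⁻¹)(290 K) × ln(1.97/14)
   = (2.411 kJ/mol)(-1.961) = -4.73 kJ/mol
ΔG < 0, so the forward reaction is spontaneous (proceeds forward).

ΔG = -4.73 kJ/mol; the forward reaction is spontaneous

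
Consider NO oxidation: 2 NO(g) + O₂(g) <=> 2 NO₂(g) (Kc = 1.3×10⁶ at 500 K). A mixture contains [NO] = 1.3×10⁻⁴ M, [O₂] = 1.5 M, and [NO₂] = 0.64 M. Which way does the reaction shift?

Qc = [NO₂]² / ([NO]²·[O₂]) = (0.64)² / ((1.3×10⁻⁴)²·(1.5)) = 1.6×10⁷
Qc = 1.6×10⁷ > Kc = 1.3×10⁶, so the reverse reaction proceeds.

to the left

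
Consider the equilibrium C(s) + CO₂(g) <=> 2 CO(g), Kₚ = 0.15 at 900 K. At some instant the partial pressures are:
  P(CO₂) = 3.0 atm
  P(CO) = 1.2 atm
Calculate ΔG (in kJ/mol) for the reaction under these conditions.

(C is a pure solid — omitted from Qₚ.)
Qₚ = P(CO)² / P(CO₂) = (1.2)² / (3.0) = 0.480
ΔG = RT ln(Qₚ/Kₚ) = (8.314 J mol⁻¹ K⁻¹)(900 K) × ln(0.480/0.15)
   = (7.483 kJ/mol)(1.163) = 8.70 kJ/mol
ΔG > 0, so the forward reaction is non-spontaneous (proceeds in reverse).

ΔG = 8.70 kJ/mol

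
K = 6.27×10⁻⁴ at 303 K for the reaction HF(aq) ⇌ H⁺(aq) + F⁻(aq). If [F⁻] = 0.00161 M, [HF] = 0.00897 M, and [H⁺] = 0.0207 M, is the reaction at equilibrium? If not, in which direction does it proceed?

Q = [H⁺]·[F⁻] / [HF] = (0.0207)·(0.00161) / (0.00897) = 0.00372
Q = 0.00372 > K = 6.27×10⁻⁴, so the reverse reaction proceeds.

to the left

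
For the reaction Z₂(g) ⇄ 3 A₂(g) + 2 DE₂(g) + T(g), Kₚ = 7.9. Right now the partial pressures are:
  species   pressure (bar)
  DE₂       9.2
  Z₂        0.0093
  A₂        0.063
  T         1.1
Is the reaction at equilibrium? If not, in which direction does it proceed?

to the right

Qₚ = P(A₂)³·P(DE₂)²·P(T) / P(Z₂) = (0.063)³·(9.2)²·(1.1) / (0.0093) = 2.5
Qₚ = 2.5 < Kₚ = 7.9, so the forward reaction proceeds.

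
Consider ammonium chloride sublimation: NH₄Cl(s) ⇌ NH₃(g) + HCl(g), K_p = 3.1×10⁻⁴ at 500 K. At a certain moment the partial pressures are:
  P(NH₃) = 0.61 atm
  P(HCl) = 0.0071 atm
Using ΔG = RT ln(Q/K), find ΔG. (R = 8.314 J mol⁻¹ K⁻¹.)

ΔG = 11.0 kJ/mol

(NH₄Cl is a pure solid — omitted from Q_p.)
Q_p = P(NH₃)·P(HCl) = (0.61)·(0.0071) = 0.00433
ΔG = RT ln(Q_p/K_p) = (8.314 J mol⁻¹ K⁻¹)(500 K) × ln(0.00433/3.1×10⁻⁴)
   = (4.157 kJ/mol)(2.637) = 11.0 kJ/mol
ΔG > 0, so the forward reaction is non-spontaneous (proceeds in reverse).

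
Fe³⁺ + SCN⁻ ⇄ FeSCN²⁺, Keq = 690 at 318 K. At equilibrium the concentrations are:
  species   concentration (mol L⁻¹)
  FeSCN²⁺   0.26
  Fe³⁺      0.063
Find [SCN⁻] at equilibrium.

At equilibrium, Keq = [FeSCN²⁺] / ([Fe³⁺]·[SCN⁻]) = 690.
(0.26) / ((0.063)·([SCN⁻])) = 690
[SCN⁻] = 0.00598 = 0.0060 mol L⁻¹

[SCN⁻] = 0.0060 mol L⁻¹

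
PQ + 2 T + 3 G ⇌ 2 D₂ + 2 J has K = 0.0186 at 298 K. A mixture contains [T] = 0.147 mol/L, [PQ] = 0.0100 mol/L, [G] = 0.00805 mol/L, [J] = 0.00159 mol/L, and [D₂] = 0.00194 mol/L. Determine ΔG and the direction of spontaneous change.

Q = [D₂]²·[J]² / ([PQ]·[T]²·[G]³) = (0.00194)²·(0.00159)² / ((0.0100)·(0.147)²·(0.00805)³) = 0.0844
ΔG = RT ln(Q/K) = (8.314 J mol⁻¹ K⁻¹)(298 K) × ln(0.0844/0.0186)
   = (2.478 kJ/mol)(1.512) = 3.75 kJ/mol
ΔG > 0, so the forward reaction is non-spontaneous (proceeds in reverse).

ΔG = 3.75 kJ/mol; the forward reaction is non-spontaneous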